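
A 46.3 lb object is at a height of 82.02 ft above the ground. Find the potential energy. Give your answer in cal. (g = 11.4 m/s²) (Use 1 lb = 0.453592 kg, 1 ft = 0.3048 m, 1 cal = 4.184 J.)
Convert to SI: m = 21.0013 kg, h = 24.9997 m
PE = mgh = (21.0013)(11.4)(24.9997) = 5985.3 J = 1431 cal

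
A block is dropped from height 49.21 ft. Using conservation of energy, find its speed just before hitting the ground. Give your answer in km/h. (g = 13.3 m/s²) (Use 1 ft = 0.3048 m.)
Convert to SI: h = 14.9992 m
mgh = ½mv² ⇒ v = √(2gh) = √(2·13.3·14.9992) = 19.9745 m/s = 71.91 km/h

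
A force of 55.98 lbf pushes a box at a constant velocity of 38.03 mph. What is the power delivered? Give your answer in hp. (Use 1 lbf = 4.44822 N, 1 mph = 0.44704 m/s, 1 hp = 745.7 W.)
Convert to SI: F = 249.011 N, v = 17.0009 m/s
P = Fv = (249.011)(17.0009) = 4233.42 W = 5.677 hp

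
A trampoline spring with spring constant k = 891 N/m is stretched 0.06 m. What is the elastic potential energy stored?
PE = ½kx² = ½(891)(0.06)² = 1.604 J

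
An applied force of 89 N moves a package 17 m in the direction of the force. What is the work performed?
W = F·d = (89)(17) = 1513 J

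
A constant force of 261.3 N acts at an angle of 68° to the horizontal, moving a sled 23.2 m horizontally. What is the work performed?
W = F·d·cosθ = (261.3)(23.2)cos(68°) = 2271 J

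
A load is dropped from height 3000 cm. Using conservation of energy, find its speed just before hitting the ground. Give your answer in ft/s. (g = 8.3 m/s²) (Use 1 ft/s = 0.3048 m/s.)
Convert to SI: h = 30.0 m
mgh = ½mv² ⇒ v = √(2gh) = √(2·8.3·30.0) = 22.3159 m/s = 73.21 ft/s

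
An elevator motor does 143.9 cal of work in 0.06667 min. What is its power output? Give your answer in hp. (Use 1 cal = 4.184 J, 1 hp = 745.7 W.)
Convert to SI: W = 602.078 J, t = 4.0002 s
P = W/t = 602.078/4.0002 = 150.512 W = 0.2018 hp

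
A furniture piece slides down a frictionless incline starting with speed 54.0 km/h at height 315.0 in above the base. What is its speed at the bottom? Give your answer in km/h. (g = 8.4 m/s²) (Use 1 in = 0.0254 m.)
Convert to SI: v₀ = 15.0 m/s, h = 8.001 m
½mv₀² + mgh = ½mv² ⇒ v = √(v₀² + 2gh) = √(15.0² + 2·8.4·8.001) = 18.9583 m/s = 68.25 km/h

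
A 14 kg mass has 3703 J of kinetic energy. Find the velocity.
v = √(2·KE/m) = √(2·3703/14) = 23.0 m/s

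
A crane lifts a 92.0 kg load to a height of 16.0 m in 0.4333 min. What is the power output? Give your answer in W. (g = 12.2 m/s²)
Convert to SI: m = 92.0 kg, h = 16.0 m, t = 25.998 s
P = mgh/t = (92.0)(12.2)(16.0)/25.998 = 690.8 W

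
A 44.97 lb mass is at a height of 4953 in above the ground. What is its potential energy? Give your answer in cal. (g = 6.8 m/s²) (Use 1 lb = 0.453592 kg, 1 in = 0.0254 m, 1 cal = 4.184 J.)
Convert to SI: m = 20.398 kg, h = 125.806 m
PE = mgh = (20.398)(6.8)(125.806) = 17450.2 J = 4171 cal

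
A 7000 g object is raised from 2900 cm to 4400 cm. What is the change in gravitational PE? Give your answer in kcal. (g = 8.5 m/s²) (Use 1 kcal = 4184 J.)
Convert to SI: m = 7.0 kg, Δh = 15.0 m
ΔPE = mgΔh = (7.0)(8.5)(15.0) = 892.5 J = 0.2133 kcal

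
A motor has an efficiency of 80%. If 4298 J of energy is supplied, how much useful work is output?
W_out = η·W_in = 0.8·4298 = 3438.4 J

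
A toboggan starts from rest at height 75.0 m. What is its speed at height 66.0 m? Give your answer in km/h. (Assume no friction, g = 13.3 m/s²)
mgh₁ = mgh₂ + ½mv² ⇒ v = √(2g(h₁−h₂)) = √(2·13.3·9.0) = 15.4726 m/s = 55.7 km/h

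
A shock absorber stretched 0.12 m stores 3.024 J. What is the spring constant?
k = 2·PE/x² = 2·3.024/(0.12)² = 420.0 N/m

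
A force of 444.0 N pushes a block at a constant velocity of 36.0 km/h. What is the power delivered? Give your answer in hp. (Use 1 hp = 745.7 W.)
Convert to SI: F = 444.0 N, v = 10.0 m/s
P = Fv = (444.0)(10.0) = 4440.0 W = 5.954 hp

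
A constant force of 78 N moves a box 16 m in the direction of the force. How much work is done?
W = F·d = (78)(16) = 1248 J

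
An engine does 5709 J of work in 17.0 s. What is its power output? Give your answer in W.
P = W/t = 5709.0/17.0 = 335.8 W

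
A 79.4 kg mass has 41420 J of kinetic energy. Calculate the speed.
v = √(2·KE/m) = √(2·41420/79.4) = 32.3 m/s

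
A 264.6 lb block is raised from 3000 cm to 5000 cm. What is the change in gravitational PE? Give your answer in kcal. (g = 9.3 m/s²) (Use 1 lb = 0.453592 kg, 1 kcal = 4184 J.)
Convert to SI: m = 120.02 kg, Δh = 20.0 m
ΔPE = mgΔh = (120.02)(9.3)(20.0) = 22323.8 J = 5.336 kcal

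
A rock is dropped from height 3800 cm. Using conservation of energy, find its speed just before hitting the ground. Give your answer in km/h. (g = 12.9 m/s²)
Convert to SI: h = 38.0 m
mgh = ½mv² ⇒ v = √(2gh) = √(2·12.9·38.0) = 31.3113 m/s = 112.7 km/h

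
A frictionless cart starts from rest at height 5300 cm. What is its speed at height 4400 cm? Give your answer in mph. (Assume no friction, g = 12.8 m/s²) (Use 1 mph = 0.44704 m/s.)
Convert to SI: h₁−h₂ = 9.0 m
mgh₁ = mgh₂ + ½mv² ⇒ v = √(2g(h₁−h₂)) = √(2·12.8·9.0) = 15.1789 m/s = 33.95 mph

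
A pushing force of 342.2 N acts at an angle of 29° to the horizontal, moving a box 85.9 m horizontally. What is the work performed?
W = F·d·cosθ = (342.2)(85.9)cos(29°) = 25710 J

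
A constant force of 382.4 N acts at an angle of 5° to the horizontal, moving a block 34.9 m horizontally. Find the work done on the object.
W = F·d·cosθ = (382.4)(34.9)cos(5°) = 13290 J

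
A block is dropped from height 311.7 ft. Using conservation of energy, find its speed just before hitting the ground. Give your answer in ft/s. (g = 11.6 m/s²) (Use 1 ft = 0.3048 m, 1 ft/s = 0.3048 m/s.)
Convert to SI: h = 95.0062 m
mgh = ½mv² ⇒ v = √(2gh) = √(2·11.6·95.0062) = 46.9483 m/s = 154.0 ft/s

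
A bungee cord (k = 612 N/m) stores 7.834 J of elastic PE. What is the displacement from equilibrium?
x = √(2·PE/k) = √(2·7.834/612) = 0.16 m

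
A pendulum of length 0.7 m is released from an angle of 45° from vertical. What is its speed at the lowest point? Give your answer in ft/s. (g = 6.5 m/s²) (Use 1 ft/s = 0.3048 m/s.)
h = L(1 − cosθ) = 0.7(1 − cos45°) = 0.205025 m
v = √(2gh) = √(2·6.5·0.205025) = 1.63258 m/s = 5.356 ft/s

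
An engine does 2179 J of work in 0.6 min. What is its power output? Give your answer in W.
Convert to SI: W = 2179.0 J, t = 36.0 s
P = W/t = 2179.0/36.0 = 60.53 W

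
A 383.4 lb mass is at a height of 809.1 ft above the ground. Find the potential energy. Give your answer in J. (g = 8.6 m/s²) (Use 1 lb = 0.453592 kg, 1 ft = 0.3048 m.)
Convert to SI: m = 173.907 kg, h = 246.614 m
PE = mgh = (173.907)(8.6)(246.614) = 368800 J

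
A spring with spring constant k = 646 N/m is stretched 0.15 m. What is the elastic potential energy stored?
PE = ½kx² = ½(646)(0.15)² = 7.268 J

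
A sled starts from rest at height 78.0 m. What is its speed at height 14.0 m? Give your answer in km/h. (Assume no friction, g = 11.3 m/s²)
mgh₁ = mgh₂ + ½mv² ⇒ v = √(2g(h₁−h₂)) = √(2·11.3·64.0) = 38.0316 m/s = 136.9 km/h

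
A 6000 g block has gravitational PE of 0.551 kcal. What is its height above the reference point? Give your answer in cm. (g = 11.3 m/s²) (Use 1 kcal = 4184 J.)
Convert to SI: m = 6.0 kg, PE = 2305.38 J
h = PE/(mg) = 2305.38/(6.0·11.3) = 34.0027 m = 3400 cm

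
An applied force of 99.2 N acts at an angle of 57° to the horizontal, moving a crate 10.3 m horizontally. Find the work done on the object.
W = F·d·cosθ = (99.2)(10.3)cos(57°) = 556.5 J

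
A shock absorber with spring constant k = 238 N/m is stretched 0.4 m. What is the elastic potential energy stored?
PE = ½kx² = ½(238)(0.4)² = 19.04 J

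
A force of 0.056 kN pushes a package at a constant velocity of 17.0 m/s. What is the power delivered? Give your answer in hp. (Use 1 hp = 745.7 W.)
Convert to SI: F = 56.0 N, v = 17.0 m/s
P = Fv = (56.0)(17.0) = 952.0 W = 1.277 hp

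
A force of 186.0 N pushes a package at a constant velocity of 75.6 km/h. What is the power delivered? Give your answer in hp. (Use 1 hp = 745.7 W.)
Convert to SI: F = 186.0 N, v = 21.0 m/s
P = Fv = (186.0)(21.0) = 3906.0 W = 5.238 hp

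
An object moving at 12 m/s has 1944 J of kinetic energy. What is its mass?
m = 2·KE/v² = 2·1944/(12)² = 27.0 kg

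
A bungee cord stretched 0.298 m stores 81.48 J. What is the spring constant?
k = 2·PE/x² = 2·81.48/(0.298)² = 1835 N/m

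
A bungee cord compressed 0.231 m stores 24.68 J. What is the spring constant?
k = 2·PE/x² = 2·24.68/(0.231)² = 925.0 N/m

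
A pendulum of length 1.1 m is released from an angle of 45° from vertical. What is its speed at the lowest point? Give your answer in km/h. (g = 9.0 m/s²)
h = L(1 − cosθ) = 1.1(1 − cos45°) = 0.322183 m
v = √(2gh) = √(2·9.0·0.322183) = 2.40817 m/s = 8.669 km/h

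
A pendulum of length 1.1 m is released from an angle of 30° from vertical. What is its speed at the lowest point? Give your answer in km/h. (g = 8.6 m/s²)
h = L(1 − cosθ) = 1.1(1 − cos30°) = 0.147372 m
v = √(2gh) = √(2·8.6·0.147372) = 1.59211 m/s = 5.732 km/h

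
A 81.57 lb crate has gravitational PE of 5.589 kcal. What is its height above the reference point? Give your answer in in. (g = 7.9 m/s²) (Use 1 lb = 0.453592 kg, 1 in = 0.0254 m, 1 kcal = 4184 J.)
Convert to SI: m = 36.9995 kg, PE = 23384.4 J
h = PE/(mg) = 23384.4/(36.9995·7.9) = 80.0024 m = 3150 in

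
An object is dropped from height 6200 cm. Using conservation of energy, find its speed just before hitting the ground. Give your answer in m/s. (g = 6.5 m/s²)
Convert to SI: h = 62.0 m
mgh = ½mv² ⇒ v = √(2gh) = √(2·6.5·62.0) = 28.39 m/s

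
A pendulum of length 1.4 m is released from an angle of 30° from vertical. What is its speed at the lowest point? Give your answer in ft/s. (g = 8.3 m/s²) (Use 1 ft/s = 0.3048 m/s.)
h = L(1 − cosθ) = 1.4(1 − cos30°) = 0.187564 m
v = √(2gh) = √(2·8.3·0.187564) = 1.76453 m/s = 5.789 ft/s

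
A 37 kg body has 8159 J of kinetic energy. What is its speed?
v = √(2·KE/m) = √(2·8159/37) = 21.0 m/s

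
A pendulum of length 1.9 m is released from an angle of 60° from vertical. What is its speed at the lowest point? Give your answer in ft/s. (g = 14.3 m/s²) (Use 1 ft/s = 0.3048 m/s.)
h = L(1 − cosθ) = 1.9(1 − cos60°) = 0.95 m
v = √(2gh) = √(2·14.3·0.95) = 5.21249 m/s = 17.1 ft/s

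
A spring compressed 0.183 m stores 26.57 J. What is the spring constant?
k = 2·PE/x² = 2·26.57/(0.183)² = 1587 N/m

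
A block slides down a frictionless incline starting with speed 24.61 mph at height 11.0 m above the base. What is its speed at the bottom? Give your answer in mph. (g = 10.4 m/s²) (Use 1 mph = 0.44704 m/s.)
Convert to SI: v₀ = 11.0017 m/s, h = 11.0 m
½mv₀² + mgh = ½mv² ⇒ v = √(v₀² + 2gh) = √(11.0017² + 2·10.4·11.0) = 18.7039 m/s = 41.84 mph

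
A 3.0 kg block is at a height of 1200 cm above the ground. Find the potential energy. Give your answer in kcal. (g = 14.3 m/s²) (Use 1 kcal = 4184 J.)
Convert to SI: m = 3.0 kg, h = 12.0 m
PE = mgh = (3.0)(14.3)(12.0) = 514.8 J = 0.123 kcal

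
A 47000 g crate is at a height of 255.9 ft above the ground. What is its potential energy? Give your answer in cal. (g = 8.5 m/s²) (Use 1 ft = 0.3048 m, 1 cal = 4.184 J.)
Convert to SI: m = 47.0 kg, h = 77.9983 m
PE = mgh = (47.0)(8.5)(77.9983) = 31160.3 J = 7447 cal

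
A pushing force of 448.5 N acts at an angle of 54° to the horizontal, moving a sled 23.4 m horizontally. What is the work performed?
W = F·d·cosθ = (448.5)(23.4)cos(54°) = 6169 J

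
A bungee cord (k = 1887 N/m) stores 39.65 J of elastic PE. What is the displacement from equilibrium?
x = √(2·PE/k) = √(2·39.65/1887) = 0.205 m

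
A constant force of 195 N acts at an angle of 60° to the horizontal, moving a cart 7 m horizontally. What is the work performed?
W = F·d·cosθ = (195)(7)cos(60°) = 682.5 J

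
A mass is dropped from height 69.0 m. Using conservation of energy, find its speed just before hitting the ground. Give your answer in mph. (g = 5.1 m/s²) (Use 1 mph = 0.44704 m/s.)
mgh = ½mv² ⇒ v = √(2gh) = √(2·5.1·69.0) = 26.5292 m/s = 59.34 mph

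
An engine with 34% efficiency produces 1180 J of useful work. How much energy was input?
W_in = W_out/η = 1180/0.34 = 3471 J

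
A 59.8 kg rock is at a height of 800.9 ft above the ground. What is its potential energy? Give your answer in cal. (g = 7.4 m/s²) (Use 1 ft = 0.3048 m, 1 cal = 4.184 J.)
Convert to SI: m = 59.8 kg, h = 244.114 m
PE = mgh = (59.8)(7.4)(244.114) = 108025 J = 25820 cal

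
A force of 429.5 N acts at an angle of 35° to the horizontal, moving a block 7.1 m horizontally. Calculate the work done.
W = F·d·cosθ = (429.5)(7.1)cos(35°) = 2498 J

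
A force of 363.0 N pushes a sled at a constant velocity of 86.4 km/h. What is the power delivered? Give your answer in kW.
Convert to SI: F = 363.0 N, v = 24.0 m/s
P = Fv = (363.0)(24.0) = 8712.0 W = 8.712 kW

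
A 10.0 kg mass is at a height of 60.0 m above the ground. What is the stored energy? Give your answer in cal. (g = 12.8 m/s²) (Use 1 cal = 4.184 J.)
PE = mgh = (10.0)(12.8)(60.0) = 7680.0 J = 1836 cal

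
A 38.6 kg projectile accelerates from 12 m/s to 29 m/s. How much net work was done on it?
W = ΔKE = ½m(v₂² − v₁²) = ½(38.6)(29² − 12²) = 13452.1 J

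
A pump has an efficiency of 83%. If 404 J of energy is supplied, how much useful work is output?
W_out = η·W_in = 0.83·404 = 335.32 J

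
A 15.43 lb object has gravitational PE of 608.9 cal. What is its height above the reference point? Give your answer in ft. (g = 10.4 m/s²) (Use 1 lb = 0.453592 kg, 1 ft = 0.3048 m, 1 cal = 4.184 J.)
Convert to SI: m = 6.99892 kg, PE = 2547.64 J
h = PE/(mg) = 2547.64/(6.99892·10.4) = 35.0004 m = 114.8 ft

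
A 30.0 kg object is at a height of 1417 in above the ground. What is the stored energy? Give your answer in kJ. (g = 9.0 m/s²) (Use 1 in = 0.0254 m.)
Convert to SI: m = 30.0 kg, h = 35.9918 m
PE = mgh = (30.0)(9.0)(35.9918) = 9717.79 J = 9.718 kJ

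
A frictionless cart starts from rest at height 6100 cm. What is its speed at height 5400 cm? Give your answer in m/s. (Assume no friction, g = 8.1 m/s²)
Convert to SI: h₁−h₂ = 7.0 m
mgh₁ = mgh₂ + ½mv² ⇒ v = √(2g(h₁−h₂)) = √(2·8.1·7.0) = 10.65 m/s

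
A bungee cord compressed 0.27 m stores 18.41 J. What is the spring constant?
k = 2·PE/x² = 2·18.41/(0.27)² = 505.1 N/m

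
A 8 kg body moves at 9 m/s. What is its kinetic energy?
KE = ½mv² = ½(8)(9)² = 324.0 J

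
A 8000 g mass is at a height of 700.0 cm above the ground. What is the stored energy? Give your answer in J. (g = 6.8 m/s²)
Convert to SI: m = 8.0 kg, h = 7.0 m
PE = mgh = (8.0)(6.8)(7.0) = 380.8 J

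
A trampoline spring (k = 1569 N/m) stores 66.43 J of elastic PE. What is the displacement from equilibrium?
x = √(2·PE/k) = √(2·66.43/1569) = 0.291 m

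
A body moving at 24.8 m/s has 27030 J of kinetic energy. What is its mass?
m = 2·KE/v² = 2·27030/(24.8)² = 87.9 kg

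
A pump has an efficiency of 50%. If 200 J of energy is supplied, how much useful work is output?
W_out = η·W_in = 0.5·200 = 100.0 J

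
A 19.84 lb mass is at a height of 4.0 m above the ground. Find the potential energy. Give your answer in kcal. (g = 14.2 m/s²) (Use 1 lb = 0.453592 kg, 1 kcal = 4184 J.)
Convert to SI: m = 8.99927 kg, h = 4.0 m
PE = mgh = (8.99927)(14.2)(4.0) = 511.158 J = 0.1222 kcal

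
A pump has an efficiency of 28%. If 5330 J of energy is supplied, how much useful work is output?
W_out = η·W_in = 0.28·5330 = 1492.4 J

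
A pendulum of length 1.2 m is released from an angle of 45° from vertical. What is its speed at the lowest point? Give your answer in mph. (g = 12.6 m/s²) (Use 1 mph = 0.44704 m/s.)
h = L(1 − cosθ) = 1.2(1 − cos45°) = 0.351472 m
v = √(2gh) = √(2·12.6·0.351472) = 2.97609 m/s = 6.657 mph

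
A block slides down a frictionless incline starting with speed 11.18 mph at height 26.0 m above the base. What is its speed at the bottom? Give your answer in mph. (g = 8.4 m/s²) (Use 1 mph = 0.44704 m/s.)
Convert to SI: v₀ = 4.99791 m/s, h = 26.0 m
½mv₀² + mgh = ½mv² ⇒ v = √(v₀² + 2gh) = √(4.99791² + 2·8.4·26.0) = 21.489 m/s = 48.07 mph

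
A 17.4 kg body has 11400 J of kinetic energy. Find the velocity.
v = √(2·KE/m) = √(2·11400/17.4) = 36.2 m/s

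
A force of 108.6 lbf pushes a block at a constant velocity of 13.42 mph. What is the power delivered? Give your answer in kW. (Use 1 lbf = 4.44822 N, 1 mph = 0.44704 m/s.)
Convert to SI: F = 483.077 N, v = 5.99928 m/s
P = Fv = (483.077)(5.99928) = 2898.11 W = 2.898 kW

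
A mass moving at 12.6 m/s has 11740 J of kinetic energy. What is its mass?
m = 2·KE/v² = 2·11740/(12.6)² = 147.9 kg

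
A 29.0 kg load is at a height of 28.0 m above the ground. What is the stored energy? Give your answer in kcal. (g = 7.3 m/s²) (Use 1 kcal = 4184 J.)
PE = mgh = (29.0)(7.3)(28.0) = 5927.6 J = 1.417 kcal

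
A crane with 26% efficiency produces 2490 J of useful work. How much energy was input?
W_in = W_out/η = 2490/0.26 = 9577 J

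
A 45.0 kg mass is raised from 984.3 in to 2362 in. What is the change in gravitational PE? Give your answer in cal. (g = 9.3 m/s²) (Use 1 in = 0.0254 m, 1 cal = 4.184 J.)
Convert to SI: m = 45.0 kg, Δh = 34.9936 m
ΔPE = mgΔh = (45.0)(9.3)(34.9936) = 14644.8 J = 3500 cal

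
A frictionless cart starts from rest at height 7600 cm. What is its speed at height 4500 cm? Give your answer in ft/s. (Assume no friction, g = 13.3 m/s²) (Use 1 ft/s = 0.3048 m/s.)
Convert to SI: h₁−h₂ = 31.0 m
mgh₁ = mgh₂ + ½mv² ⇒ v = √(2g(h₁−h₂)) = √(2·13.3·31.0) = 28.7158 m/s = 94.21 ft/s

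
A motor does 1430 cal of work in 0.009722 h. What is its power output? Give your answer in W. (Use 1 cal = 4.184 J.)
Convert to SI: W = 5983.12 J, t = 34.9992 s
P = W/t = 5983.12/34.9992 = 171.0 W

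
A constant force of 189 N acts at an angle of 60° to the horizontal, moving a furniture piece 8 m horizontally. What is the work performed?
W = F·d·cosθ = (189)(8)cos(60°) = 756.0 J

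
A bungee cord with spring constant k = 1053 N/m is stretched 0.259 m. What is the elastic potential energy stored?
PE = ½kx² = ½(1053)(0.259)² = 35.32 J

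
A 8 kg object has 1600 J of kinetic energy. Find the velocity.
v = √(2·KE/m) = √(2·1600/8) = 20.0 m/s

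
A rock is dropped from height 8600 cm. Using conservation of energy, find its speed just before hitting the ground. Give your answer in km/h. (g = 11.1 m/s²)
Convert to SI: h = 86.0 m
mgh = ½mv² ⇒ v = √(2gh) = √(2·11.1·86.0) = 43.6944 m/s = 157.3 km/h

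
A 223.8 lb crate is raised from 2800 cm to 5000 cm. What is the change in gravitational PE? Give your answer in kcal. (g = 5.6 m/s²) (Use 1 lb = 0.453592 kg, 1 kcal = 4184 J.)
Convert to SI: m = 101.514 kg, Δh = 22.0 m
ΔPE = mgΔh = (101.514)(5.6)(22.0) = 12506.5 J = 2.989 kcal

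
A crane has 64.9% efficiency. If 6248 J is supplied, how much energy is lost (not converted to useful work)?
W_lost = W_in(1 − η) = 6248·(1 − 0.649) = 2193 J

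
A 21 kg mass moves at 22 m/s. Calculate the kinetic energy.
KE = ½mv² = ½(21)(22)² = 5082.0 J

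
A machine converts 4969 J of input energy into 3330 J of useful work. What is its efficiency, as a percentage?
η = W_out/W_in = 3330/4969 = 67.02%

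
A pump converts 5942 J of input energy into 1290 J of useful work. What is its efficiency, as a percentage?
η = W_out/W_in = 1290/5942 = 21.71%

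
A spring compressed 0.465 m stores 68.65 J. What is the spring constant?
k = 2·PE/x² = 2·68.65/(0.465)² = 635.0 N/m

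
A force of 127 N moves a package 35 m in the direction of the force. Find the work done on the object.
W = F·d = (127)(35) = 4445 J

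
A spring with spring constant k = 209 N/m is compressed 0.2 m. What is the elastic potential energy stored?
PE = ½kx² = ½(209)(0.2)² = 4.18 J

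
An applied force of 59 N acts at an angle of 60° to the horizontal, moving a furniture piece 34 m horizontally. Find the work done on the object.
W = F·d·cosθ = (59)(34)cos(60°) = 1003 J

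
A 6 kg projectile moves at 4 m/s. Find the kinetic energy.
KE = ½mv² = ½(6)(4)² = 48.0 J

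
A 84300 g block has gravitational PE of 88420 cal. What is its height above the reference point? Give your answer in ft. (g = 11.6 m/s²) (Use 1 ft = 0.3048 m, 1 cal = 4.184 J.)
Convert to SI: m = 84.3 kg, PE = 369949 J
h = PE/(mg) = 369949/(84.3·11.6) = 378.318 m = 1241 ft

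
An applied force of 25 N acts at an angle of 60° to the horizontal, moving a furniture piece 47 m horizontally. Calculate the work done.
W = F·d·cosθ = (25)(47)cos(60°) = 587.5 J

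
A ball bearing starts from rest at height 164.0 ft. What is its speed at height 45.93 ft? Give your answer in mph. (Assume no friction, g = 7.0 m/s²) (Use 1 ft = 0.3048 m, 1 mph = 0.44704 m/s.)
Convert to SI: h₁−h₂ = 35.9877 m
mgh₁ = mgh₂ + ½mv² ⇒ v = √(2g(h₁−h₂)) = √(2·7.0·35.9877) = 22.4461 m/s = 50.21 mph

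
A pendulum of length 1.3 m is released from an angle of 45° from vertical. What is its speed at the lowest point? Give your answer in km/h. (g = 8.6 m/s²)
h = L(1 − cosθ) = 1.3(1 − cos45°) = 0.380761 m
v = √(2gh) = √(2·8.6·0.380761) = 2.55912 m/s = 9.213 km/h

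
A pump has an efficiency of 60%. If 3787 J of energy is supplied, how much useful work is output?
W_out = η·W_in = 0.6·3787 = 2272.2 J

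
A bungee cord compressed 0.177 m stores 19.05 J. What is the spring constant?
k = 2·PE/x² = 2·19.05/(0.177)² = 1216 N/m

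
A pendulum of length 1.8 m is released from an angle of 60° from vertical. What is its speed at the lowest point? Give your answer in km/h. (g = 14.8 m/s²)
h = L(1 − cosθ) = 1.8(1 − cos60°) = 0.9 m
v = √(2gh) = √(2·14.8·0.9) = 5.1614 m/s = 18.58 km/h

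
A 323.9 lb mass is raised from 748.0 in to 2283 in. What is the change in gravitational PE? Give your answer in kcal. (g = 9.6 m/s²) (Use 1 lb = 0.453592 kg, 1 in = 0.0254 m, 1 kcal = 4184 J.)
Convert to SI: m = 146.918 kg, Δh = 38.989 m
ΔPE = mgΔh = (146.918)(9.6)(38.989) = 54990.8 J = 13.14 kcal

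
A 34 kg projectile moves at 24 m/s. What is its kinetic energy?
KE = ½mv² = ½(34)(24)² = 9792.0 J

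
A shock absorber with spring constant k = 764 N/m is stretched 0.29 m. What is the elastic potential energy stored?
PE = ½kx² = ½(764)(0.29)² = 32.13 J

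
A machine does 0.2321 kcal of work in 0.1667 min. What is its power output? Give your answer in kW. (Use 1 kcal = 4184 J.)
Convert to SI: W = 971.106 J, t = 10.002 s
P = W/t = 971.106/10.002 = 97.0912 W = 0.09709 kW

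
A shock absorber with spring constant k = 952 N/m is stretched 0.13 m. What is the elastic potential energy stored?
PE = ½kx² = ½(952)(0.13)² = 8.044 J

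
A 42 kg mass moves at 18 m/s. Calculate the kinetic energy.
KE = ½mv² = ½(42)(18)² = 6804.0 J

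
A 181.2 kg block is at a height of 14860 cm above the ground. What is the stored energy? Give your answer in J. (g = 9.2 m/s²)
Convert to SI: m = 181.2 kg, h = 148.6 m
PE = mgh = (181.2)(9.2)(148.6) = 247700 J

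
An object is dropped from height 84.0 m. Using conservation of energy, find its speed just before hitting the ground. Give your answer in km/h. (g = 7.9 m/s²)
mgh = ½mv² ⇒ v = √(2gh) = √(2·7.9·84.0) = 36.4308 m/s = 131.2 km/h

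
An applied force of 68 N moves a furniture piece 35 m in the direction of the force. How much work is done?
W = F·d = (68)(35) = 2380 J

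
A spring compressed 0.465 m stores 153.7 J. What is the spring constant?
k = 2·PE/x² = 2·153.7/(0.465)² = 1422 N/m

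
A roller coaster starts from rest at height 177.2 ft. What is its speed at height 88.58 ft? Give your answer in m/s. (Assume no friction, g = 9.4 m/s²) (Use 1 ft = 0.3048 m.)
Convert to SI: h₁−h₂ = 27.0114 m
mgh₁ = mgh₂ + ½mv² ⇒ v = √(2g(h₁−h₂)) = √(2·9.4·27.0114) = 22.53 m/s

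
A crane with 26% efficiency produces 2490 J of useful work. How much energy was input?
W_in = W_out/η = 2490/0.26 = 9577 J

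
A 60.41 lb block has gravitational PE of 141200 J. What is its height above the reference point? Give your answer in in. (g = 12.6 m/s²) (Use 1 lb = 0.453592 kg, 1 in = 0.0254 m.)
Convert to SI: m = 27.4015 kg, PE = 141200 J
h = PE/(mg) = 141200/(27.4015·12.6) = 408.969 m = 16100 in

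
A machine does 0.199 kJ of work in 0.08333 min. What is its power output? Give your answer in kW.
Convert to SI: W = 199.0 J, t = 4.9998 s
P = W/t = 199.0/4.9998 = 39.8016 W = 0.0398 kW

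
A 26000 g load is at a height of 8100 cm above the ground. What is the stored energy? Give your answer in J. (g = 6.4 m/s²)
Convert to SI: m = 26.0 kg, h = 81.0 m
PE = mgh = (26.0)(6.4)(81.0) = 13480 J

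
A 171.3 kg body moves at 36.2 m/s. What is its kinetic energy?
KE = ½mv² = ½(171.3)(36.2)² = 112200 J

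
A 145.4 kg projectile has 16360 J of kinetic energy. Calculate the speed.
v = √(2·KE/m) = √(2·16360/145.4) = 15.0 m/s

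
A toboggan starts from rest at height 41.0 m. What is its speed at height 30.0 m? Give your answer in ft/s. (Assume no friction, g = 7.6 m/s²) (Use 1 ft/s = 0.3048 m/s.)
mgh₁ = mgh₂ + ½mv² ⇒ v = √(2g(h₁−h₂)) = √(2·7.6·11.0) = 12.9306 m/s = 42.42 ft/s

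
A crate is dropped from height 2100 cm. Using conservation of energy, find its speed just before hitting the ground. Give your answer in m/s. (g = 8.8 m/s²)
Convert to SI: h = 21.0 m
mgh = ½mv² ⇒ v = √(2gh) = √(2·8.8·21.0) = 19.22 m/s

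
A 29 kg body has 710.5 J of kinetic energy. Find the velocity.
v = √(2·KE/m) = √(2·710.5/29) = 7.0 m/s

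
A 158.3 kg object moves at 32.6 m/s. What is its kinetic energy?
KE = ½mv² = ½(158.3)(32.6)² = 84120 J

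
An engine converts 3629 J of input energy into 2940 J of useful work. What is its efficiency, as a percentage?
η = W_out/W_in = 2940/3629 = 81.01%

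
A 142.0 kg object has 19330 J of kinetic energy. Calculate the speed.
v = √(2·KE/m) = √(2·19330/142.0) = 16.5 m/s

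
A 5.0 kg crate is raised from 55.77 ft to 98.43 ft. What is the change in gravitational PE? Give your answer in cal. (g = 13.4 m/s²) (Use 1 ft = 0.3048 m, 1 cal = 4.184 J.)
Convert to SI: m = 5.0 kg, Δh = 13.0028 m
ΔPE = mgΔh = (5.0)(13.4)(13.0028) = 871.185 J = 208.2 cal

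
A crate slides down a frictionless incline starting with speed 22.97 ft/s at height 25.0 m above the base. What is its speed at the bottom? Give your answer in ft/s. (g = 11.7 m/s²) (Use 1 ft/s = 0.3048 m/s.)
Convert to SI: v₀ = 7.00126 m/s, h = 25.0 m
½mv₀² + mgh = ½mv² ⇒ v = √(v₀² + 2gh) = √(7.00126² + 2·11.7·25.0) = 25.1797 m/s = 82.61 ft/s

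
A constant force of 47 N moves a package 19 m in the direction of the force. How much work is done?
W = F·d = (47)(19) = 893.0 J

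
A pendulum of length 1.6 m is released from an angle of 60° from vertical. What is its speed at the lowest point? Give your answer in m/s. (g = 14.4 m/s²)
h = L(1 − cosθ) = 1.6(1 − cos60°) = 0.8 m
v = √(2gh) = √(2·14.4·0.8) = 4.8 m/s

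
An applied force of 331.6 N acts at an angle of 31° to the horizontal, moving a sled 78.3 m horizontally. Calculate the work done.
W = F·d·cosθ = (331.6)(78.3)cos(31°) = 22260 J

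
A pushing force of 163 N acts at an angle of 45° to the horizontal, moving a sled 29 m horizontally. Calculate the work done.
W = F·d·cosθ = (163)(29)cos(45°) = 3342 J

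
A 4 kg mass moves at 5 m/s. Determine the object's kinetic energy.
KE = ½mv² = ½(4)(5)² = 50.0 J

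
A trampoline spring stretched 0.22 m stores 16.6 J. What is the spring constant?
k = 2·PE/x² = 2·16.6/(0.22)² = 686.0 N/m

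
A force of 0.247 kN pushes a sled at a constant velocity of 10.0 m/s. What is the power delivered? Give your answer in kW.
Convert to SI: F = 247.0 N, v = 10.0 m/s
P = Fv = (247.0)(10.0) = 2470.0 W = 2.47 kW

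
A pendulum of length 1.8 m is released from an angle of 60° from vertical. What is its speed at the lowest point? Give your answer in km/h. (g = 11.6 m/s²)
h = L(1 − cosθ) = 1.8(1 − cos60°) = 0.9 m
v = √(2gh) = √(2·11.6·0.9) = 4.56946 m/s = 16.45 km/h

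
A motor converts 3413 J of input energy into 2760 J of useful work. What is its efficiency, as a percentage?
η = W_out/W_in = 2760/3413 = 80.87%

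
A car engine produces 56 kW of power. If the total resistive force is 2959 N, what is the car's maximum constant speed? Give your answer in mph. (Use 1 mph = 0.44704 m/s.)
P = Fv ⇒ v = P/F = 56000 W/2959.0 N = 18.9253 m/s = 42.33 mph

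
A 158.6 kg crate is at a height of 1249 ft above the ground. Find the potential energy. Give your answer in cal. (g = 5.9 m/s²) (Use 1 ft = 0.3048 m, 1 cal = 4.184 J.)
Convert to SI: m = 158.6 kg, h = 380.695 m
PE = mgh = (158.6)(5.9)(380.695) = 356232 J = 85140 cal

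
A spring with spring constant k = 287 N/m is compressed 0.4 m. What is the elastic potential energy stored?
PE = ½kx² = ½(287)(0.4)² = 22.96 J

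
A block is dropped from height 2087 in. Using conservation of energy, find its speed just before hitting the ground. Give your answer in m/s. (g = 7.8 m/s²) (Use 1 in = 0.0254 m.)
Convert to SI: h = 53.0098 m
mgh = ½mv² ⇒ v = √(2gh) = √(2·7.8·53.0098) = 28.76 m/s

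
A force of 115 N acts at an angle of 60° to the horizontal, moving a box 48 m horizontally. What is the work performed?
W = F·d·cosθ = (115)(48)cos(60°) = 2760 J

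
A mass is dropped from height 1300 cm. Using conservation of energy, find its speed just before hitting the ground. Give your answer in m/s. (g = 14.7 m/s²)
Convert to SI: h = 13.0 m
mgh = ½mv² ⇒ v = √(2gh) = √(2·14.7·13.0) = 19.55 m/s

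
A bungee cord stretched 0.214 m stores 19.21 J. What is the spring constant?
k = 2·PE/x² = 2·19.21/(0.214)² = 838.9 N/m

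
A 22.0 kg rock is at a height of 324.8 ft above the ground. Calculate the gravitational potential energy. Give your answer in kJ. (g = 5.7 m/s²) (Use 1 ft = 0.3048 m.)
Convert to SI: m = 22.0 kg, h = 98.999 m
PE = mgh = (22.0)(5.7)(98.999) = 12414.5 J = 12.41 kJ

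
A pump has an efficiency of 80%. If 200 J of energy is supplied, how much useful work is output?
W_out = η·W_in = 0.8·200 = 160.0 J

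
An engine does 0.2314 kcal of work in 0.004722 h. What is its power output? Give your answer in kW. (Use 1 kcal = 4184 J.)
Convert to SI: W = 968.178 J, t = 16.9992 s
P = W/t = 968.178/16.9992 = 56.9543 W = 0.05695 kW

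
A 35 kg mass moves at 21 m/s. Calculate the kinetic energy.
KE = ½mv² = ½(35)(21)² = 7717.5 J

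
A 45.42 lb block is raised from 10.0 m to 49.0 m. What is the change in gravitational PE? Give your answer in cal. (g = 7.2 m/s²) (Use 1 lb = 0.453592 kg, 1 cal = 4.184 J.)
Convert to SI: m = 20.6021 kg, Δh = 39.0 m
ΔPE = mgΔh = (20.6021)(7.2)(39.0) = 5785.08 J = 1383 cal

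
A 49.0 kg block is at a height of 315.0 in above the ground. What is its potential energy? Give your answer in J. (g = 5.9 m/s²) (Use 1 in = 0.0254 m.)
Convert to SI: m = 49.0 kg, h = 8.001 m
PE = mgh = (49.0)(5.9)(8.001) = 2313 J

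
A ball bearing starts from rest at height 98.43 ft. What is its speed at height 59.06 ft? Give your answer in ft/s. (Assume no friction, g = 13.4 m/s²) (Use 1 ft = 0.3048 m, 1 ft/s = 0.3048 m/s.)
Convert to SI: h₁−h₂ = 12.0 m
mgh₁ = mgh₂ + ½mv² ⇒ v = √(2g(h₁−h₂)) = √(2·13.4·12.0) = 17.9332 m/s = 58.84 ft/s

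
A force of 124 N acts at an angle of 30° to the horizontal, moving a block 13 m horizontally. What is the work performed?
W = F·d·cosθ = (124)(13)cos(30°) = 1396 J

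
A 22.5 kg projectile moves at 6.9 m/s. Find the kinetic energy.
KE = ½mv² = ½(22.5)(6.9)² = 535.6 J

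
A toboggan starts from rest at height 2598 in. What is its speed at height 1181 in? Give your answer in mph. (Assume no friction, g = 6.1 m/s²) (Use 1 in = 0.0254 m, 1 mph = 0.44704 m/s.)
Convert to SI: h₁−h₂ = 35.9918 m
mgh₁ = mgh₂ + ½mv² ⇒ v = √(2g(h₁−h₂)) = √(2·6.1·35.9918) = 20.9547 m/s = 46.87 mph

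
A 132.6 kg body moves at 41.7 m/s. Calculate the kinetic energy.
KE = ½mv² = ½(132.6)(41.7)² = 115300 J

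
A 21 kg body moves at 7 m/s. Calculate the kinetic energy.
KE = ½mv² = ½(21)(7)² = 514.5 J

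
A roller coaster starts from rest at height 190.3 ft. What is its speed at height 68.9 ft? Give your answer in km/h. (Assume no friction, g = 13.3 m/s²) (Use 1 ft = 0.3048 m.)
Convert to SI: h₁−h₂ = 37.0027 m
mgh₁ = mgh₂ + ½mv² ⇒ v = √(2g(h₁−h₂)) = √(2·13.3·37.0027) = 31.3731 m/s = 112.9 km/h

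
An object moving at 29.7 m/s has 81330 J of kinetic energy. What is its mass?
m = 2·KE/v² = 2·81330/(29.7)² = 184.4 kg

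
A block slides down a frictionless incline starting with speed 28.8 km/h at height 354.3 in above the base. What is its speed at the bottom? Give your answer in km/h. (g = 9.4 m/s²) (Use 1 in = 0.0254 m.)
Convert to SI: v₀ = 8.0 m/s, h = 8.99922 m
½mv₀² + mgh = ½mv² ⇒ v = √(v₀² + 2gh) = √(8.0² + 2·9.4·8.99922) = 15.2704 m/s = 54.97 km/h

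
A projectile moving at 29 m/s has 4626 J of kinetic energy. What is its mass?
m = 2·KE/v² = 2·4626/(29)² = 11.0 kg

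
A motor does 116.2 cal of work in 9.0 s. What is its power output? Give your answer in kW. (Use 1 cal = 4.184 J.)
Convert to SI: W = 486.181 J, t = 9.0 s
P = W/t = 486.181/9.0 = 54.0201 W = 0.05402 kW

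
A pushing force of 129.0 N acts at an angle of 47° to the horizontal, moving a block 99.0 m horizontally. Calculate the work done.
W = F·d·cosθ = (129.0)(99.0)cos(47°) = 8710 J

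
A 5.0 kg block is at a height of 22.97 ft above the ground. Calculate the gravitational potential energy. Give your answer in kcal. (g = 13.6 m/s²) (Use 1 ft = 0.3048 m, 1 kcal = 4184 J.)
Convert to SI: m = 5.0 kg, h = 7.00126 m
PE = mgh = (5.0)(13.6)(7.00126) = 476.085 J = 0.1138 kcal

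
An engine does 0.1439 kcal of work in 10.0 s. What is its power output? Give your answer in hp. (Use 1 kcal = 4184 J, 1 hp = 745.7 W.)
Convert to SI: W = 602.078 J, t = 10.0 s
P = W/t = 602.078/10.0 = 60.2078 W = 0.08074 hp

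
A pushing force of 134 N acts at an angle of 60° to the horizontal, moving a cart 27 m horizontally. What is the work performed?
W = F·d·cosθ = (134)(27)cos(60°) = 1809 J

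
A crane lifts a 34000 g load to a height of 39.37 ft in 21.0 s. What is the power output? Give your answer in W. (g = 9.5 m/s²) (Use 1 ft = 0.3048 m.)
Convert to SI: m = 34.0 kg, h = 12.0 m, t = 21.0 s
P = mgh/t = (34.0)(9.5)(12.0)/21.0 = 184.6 W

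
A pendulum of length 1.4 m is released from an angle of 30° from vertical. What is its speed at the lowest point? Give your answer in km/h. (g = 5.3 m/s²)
h = L(1 − cosθ) = 1.4(1 − cos30°) = 0.187564 m
v = √(2gh) = √(2·5.3·0.187564) = 1.41003 m/s = 5.076 km/h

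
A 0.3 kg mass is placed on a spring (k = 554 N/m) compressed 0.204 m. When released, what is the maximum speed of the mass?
½kx² = ½mv² ⇒ v = x√(k/m) = (0.204)√(554/0.3) = 8.766 m/s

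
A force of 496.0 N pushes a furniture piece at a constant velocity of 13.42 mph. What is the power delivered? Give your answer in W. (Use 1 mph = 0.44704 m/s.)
Convert to SI: F = 496.0 N, v = 5.99928 m/s
P = Fv = (496.0)(5.99928) = 2976 W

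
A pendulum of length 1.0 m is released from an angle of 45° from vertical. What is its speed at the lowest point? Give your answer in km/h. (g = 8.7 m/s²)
h = L(1 − cosθ) = 1.0(1 − cos45°) = 0.292893 m
v = √(2gh) = √(2·8.7·0.292893) = 2.25751 m/s = 8.127 km/h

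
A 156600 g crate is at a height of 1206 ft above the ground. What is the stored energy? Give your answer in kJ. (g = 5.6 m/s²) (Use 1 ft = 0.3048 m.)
Convert to SI: m = 156.6 kg, h = 367.589 m
PE = mgh = (156.6)(5.6)(367.589) = 322361 J = 322.4 kJ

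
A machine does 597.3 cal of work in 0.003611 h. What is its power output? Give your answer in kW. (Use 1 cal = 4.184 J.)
Convert to SI: W = 2499.1 J, t = 12.9996 s
P = W/t = 2499.1/12.9996 = 192.245 W = 0.1922 kW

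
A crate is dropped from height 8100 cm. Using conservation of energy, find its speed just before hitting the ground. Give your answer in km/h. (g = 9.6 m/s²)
Convert to SI: h = 81.0 m
mgh = ½mv² ⇒ v = √(2gh) = √(2·9.6·81.0) = 39.436 m/s = 142.0 km/h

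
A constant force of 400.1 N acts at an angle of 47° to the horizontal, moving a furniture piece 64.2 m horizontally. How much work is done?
W = F·d·cosθ = (400.1)(64.2)cos(47°) = 17520 J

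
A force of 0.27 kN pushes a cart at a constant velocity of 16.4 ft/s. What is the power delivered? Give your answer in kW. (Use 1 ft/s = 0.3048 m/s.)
Convert to SI: F = 270.0 N, v = 4.99872 m/s
P = Fv = (270.0)(4.99872) = 1349.65 W = 1.35 kW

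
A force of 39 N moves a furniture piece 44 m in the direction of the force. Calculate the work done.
W = F·d = (39)(44) = 1716 J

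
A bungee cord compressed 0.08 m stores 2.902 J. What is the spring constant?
k = 2·PE/x² = 2·2.902/(0.08)² = 906.9 N/m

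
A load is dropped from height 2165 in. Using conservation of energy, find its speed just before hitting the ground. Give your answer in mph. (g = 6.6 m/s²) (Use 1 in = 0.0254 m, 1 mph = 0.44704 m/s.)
Convert to SI: h = 54.991 m
mgh = ½mv² ⇒ v = √(2gh) = √(2·6.6·54.991) = 26.9422 m/s = 60.27 mph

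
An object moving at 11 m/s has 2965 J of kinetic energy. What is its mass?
m = 2·KE/v² = 2·2965/(11)² = 49.01 kg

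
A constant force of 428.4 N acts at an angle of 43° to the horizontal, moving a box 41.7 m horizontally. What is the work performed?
W = F·d·cosθ = (428.4)(41.7)cos(43°) = 13070 J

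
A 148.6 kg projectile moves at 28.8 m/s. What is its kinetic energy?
KE = ½mv² = ½(148.6)(28.8)² = 61630 J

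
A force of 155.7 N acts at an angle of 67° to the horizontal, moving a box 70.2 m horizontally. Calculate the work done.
W = F·d·cosθ = (155.7)(70.2)cos(67°) = 4271 J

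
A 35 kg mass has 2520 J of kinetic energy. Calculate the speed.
v = √(2·KE/m) = √(2·2520/35) = 12.0 m/s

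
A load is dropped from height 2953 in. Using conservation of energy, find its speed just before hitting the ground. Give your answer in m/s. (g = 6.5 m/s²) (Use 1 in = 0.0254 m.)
Convert to SI: h = 75.0062 m
mgh = ½mv² ⇒ v = √(2gh) = √(2·6.5·75.0062) = 31.23 m/s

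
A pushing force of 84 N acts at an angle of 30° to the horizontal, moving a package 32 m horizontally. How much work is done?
W = F·d·cosθ = (84)(32)cos(30°) = 2328 J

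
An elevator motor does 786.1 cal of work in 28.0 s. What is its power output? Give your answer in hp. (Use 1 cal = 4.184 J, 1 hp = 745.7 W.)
Convert to SI: W = 3289.04 J, t = 28.0 s
P = W/t = 3289.04/28.0 = 117.466 W = 0.1575 hp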